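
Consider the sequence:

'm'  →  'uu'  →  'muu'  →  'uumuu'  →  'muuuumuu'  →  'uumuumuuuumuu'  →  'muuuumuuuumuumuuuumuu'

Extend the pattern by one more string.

Each term (from the third on) is the two preceding terms concatenated in order: term 3 = m·uu = muu.
The next term joins uumuumuuuumuu and muuuumuuuumuumuuuumuu.

uumuumuuuumuumuuuumuuuumuumuuuumuu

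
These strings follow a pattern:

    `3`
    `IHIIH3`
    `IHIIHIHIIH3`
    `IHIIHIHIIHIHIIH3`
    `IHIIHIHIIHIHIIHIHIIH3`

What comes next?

IHIIHIHIIHIHIIHIHIIHIHIIH3

Each term is the previous one with IHIIH prepended.
One more step from IHIIHIHIIHIHIIHIHIIH3 gives the answer.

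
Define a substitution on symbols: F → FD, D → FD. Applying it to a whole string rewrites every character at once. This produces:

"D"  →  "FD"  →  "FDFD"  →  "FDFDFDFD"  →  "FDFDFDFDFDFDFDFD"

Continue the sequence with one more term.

Rewriting the 16 symbols of FDFDFDFDFDFDFDFD one by one yields FD FD FD FD FD FD FD FD FD FD FD FD FD FD FD FD; concatenated:

FDFDFDFDFDFDFDFDFDFDFDFDFDFDFDFD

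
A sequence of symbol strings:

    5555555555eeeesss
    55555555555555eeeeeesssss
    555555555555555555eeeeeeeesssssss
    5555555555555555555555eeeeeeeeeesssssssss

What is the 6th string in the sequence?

The n-th term is 4n+2 5's then 2n e's then 2n-1 s's, where the shown terms are n = 2, 3, 4, 5.
For term 6, n = 7, so the run lengths are 30, 14, 13.

555555555555555555555555555555eeeeeeeeeeeeeesssssssssssss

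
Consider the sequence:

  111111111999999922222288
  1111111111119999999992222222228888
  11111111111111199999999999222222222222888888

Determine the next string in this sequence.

111111111111111111999999999999922222222222222288888888

Reading off run lengths: 1 runs 9, 12, 15; 9 runs 7, 9, 11; 2 runs 6, 9, 12; 8 runs 2, 4, 6 — each is linear in n, where the shown terms are n = 2, 3, 4.
At n = 5 the blocks have lengths 18, 13, 15, 8.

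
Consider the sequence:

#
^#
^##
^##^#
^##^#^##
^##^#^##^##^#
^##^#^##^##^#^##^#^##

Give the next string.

This is a Fibonacci-style word recurrence s(k) = s(k−1)·s(k−2): e.g. ^#·# = ^##.
Continuing: ^##^#^##^##^#^##^#^## · ^##^#^##^##^# gives term 8.

^##^#^##^##^#^##^#^##^##^#^##^##^#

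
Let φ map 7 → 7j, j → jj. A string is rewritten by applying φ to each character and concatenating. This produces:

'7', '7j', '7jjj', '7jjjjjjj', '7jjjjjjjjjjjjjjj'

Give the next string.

7jjjjjjjjjjjjjjjjjjjjjjjjjjjjjjj

Replace each of the 16 characters of 7jjjjjjjjjjjjjjj in place — 7j jj jj jj jj jj jj jj jj jj jj jj jj jj jj jj — and concatenate.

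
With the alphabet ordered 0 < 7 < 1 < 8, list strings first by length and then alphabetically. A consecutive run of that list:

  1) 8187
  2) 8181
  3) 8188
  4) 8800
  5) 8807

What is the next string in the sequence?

8801

Treat 8807 as a base-4 numeral over the given alphabet and add one, carrying through any trailing 8's.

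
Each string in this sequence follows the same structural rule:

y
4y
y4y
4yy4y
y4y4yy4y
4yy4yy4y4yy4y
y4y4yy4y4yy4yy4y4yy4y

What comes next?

4yy4yy4y4yy4yy4y4yy4y4yy4yy4y4yy4y

Each term (from the third on) is the two preceding terms concatenated in order: term 3 = y·4y = y4y.
So term 8 is 4yy4yy4y4yy4y·y4y4yy4y4yy4yy4y4yy4y.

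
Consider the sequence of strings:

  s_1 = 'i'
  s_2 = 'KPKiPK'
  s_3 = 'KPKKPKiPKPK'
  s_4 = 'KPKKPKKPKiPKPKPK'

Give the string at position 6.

KPKKPKKPKKPKKPKiPKPKPKPKPK

Every step adds KPK to the front and PK to the end of the previous string.
From KPKKPKKPKiPKPKPK, 2 further steps: KPKKPKKPKiPKPKPK → KPKKPKKPKKPKiPKPKPKPK → (answer).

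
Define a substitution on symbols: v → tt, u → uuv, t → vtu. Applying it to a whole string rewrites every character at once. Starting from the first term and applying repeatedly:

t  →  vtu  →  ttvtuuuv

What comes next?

Apply φ to ttvtuuuv symbol by symbol: t→vtu, t→vtu, v→tt, t→vtu, u→uuv, u→uuv, u→uuv, v→tt; joined: vtu vtu tt vtu uuv uuv uuv tt.

vtuvtuttvtuuuvuuvuuvtt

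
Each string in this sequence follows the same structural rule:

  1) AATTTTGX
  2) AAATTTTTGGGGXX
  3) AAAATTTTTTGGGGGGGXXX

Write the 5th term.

The n-th term is n+1 A's then n+3 T's then 3n-2 G's then n X's (n = 1, 2, …).
For term 5, n = 5, so the run lengths are 6, 8, 13, 5.

AAAAAATTTTTTTTGGGGGGGGGGGGGXXXXX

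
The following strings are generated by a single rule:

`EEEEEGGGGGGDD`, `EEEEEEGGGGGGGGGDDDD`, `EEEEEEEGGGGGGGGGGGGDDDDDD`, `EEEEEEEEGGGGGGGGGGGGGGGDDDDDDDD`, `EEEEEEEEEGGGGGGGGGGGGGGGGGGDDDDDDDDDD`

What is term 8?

Each string has the form E^{n+3} G^{3n} D^{2n-2}, where the shown terms are n = 2, 3, 4, 5, 6.
Setting n = 9 gives 12, 27, 16 characters in each block.

EEEEEEEEEEEEGGGGGGGGGGGGGGGGGGGGGGGGGGGDDDDDDDDDDDDDDDD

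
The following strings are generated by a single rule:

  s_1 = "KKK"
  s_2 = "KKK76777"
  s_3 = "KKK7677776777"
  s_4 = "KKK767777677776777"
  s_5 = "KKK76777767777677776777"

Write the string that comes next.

Each term is the previous one with 76777 appended.
So the next term is KKK76777767777677776777·76777.

KKK7677776777767777677776777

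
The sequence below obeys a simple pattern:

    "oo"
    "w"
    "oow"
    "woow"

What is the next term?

oowwoow

From term 3 onward, concatenate the second-to-last term with the last: oo·w = oow, w·oow = woow, …
Continuing: oow · woow gives term 5.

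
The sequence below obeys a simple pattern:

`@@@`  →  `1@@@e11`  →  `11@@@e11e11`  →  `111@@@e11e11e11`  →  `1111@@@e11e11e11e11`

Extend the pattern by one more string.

11111@@@e11e11e11e11e11

s(k+1) = 1·s(k)·e11, so each term gains 1 as a prefix and e11 as a suffix.
One more step from 1111@@@e11e11e11e11 gives the answer.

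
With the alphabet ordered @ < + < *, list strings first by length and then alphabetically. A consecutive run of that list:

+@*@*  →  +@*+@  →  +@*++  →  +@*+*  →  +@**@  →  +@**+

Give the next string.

+@***

Treat +@**+ as a base-3 numeral over the given alphabet and add one, carrying through any trailing *'s.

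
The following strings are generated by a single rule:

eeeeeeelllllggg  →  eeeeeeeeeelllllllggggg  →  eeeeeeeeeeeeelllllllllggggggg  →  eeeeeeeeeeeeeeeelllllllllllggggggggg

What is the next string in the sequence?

eeeeeeeeeeeeeeeeeeelllllllllllllggggggggggg

Each string has the form e^{3n+1} l^{2n+1} g^{2n-1}, where the shown terms are n = 2, 3, 4, 5.
At n = 6 the blocks have lengths 19, 13, 11.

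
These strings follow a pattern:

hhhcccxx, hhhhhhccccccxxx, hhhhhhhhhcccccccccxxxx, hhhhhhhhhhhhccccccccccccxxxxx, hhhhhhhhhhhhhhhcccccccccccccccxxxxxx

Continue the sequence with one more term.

The n-th term is 3n h's then 3n c's then n+1 x's (n = 1, 2, …).
For the next term, n = 6, so the run lengths are 18, 18, 7.

hhhhhhhhhhhhhhhhhhccccccccccccccccccxxxxxxx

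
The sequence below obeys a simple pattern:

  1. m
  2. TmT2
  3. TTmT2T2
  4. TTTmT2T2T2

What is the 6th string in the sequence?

TTTTTmT2T2T2T2T2

Each term wraps the previous one in T on the left and T2 on the right.
From TTTmT2T2T2, 2 further steps: TTTmT2T2T2 → TTTTmT2T2T2T2 → (answer).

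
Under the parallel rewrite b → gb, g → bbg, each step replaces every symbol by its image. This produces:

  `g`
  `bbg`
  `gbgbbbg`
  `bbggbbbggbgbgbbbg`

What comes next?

Replace each of the 17 characters of bbggbbbggbgbgbbbg in place — gb gb bbg bbg gb gb gb bbg bbg gb bbg gb bbg gb gb gb bbg — and concatenate.

gbgbbbgbbggbgbgbbbgbbggbbbggbbbggbgbgbbbg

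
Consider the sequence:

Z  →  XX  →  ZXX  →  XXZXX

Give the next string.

Each term (from the third on) is the two preceding terms concatenated in order: term 3 = Z·XX = ZXX.
Continuing: ZXX · XXZXX gives term 5.

ZXXXXZXX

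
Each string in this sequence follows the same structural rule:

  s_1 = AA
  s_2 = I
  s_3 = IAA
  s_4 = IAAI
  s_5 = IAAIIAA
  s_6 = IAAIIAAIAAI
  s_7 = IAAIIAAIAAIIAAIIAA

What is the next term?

Each term (from the third on) is the previous term followed by the one before it: term 3 = I·AA = IAA.
So term 8 is IAAIIAAIAAIIAAIIAA·IAAIIAAIAAI.

IAAIIAAIAAIIAAIIAAIAAIIAAIAAI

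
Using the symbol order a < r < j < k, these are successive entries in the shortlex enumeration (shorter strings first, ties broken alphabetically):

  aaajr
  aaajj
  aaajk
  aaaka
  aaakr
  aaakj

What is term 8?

aaraa

Continuing the enumeration 2 steps past aaakj: aaakj → aaakk → (answer).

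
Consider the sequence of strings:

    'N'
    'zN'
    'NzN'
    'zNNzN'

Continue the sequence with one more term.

NzNzNNzN

From term 3 onward, concatenate the second-to-last term with the last: N·zN = NzN, zN·NzN = zNNzN, …
The next term joins NzN and zNNzN.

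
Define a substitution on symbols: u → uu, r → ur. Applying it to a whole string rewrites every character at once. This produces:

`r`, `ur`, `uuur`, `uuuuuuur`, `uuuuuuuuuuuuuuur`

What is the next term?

Replace each of the 16 characters of uuuuuuuuuuuuuuur in place — uu uu uu uu uu uu uu uu uu uu uu uu uu uu uu ur — and concatenate.

uuuuuuuuuuuuuuuuuuuuuuuuuuuuuuur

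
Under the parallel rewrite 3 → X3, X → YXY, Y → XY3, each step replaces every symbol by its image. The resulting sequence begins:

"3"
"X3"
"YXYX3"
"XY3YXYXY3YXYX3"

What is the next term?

Replace each of the 14 characters of XY3YXYXY3YXYX3 in place — YXY XY3 X3 XY3 YXY XY3 YXY XY3 X3 XY3 YXY XY3 YXY X3 — and concatenate.

YXYXY3X3XY3YXYXY3YXYXY3X3XY3YXYXY3YXYX3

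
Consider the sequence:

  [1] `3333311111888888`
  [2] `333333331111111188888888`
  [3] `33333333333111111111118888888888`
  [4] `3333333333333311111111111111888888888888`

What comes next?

Reading off run lengths: 3 runs 5, 8, 11, 14; 1 runs 5, 8, 11, 14; 8 runs 6, 8, 10, 12 — each is linear in n, where the shown terms are n = 2, 3, 4, 5.
At n = 6 the blocks have lengths 17, 17, 14.

333333333333333331111111111111111188888888888888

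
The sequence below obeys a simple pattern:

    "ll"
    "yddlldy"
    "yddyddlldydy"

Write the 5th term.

Each term wraps the previous one in ydd on the left and dy on the right.
From yddyddlldydy, 2 further steps: yddyddlldydy → yddyddyddlldydydy → (answer).

yddyddyddyddlldydydydy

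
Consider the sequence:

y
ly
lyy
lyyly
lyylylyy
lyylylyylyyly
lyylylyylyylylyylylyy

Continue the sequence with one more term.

From term 3 onward, concatenate the last term with the second-to-last: ly·y = lyy, lyy·ly = lyyly, …
Continuing: lyylylyylyylylyylylyy · lyylylyylyyly gives term 8.

lyylylyylyylylyylylyylyylylyylyyly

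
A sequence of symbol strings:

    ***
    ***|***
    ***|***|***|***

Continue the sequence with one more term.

Every step duplicates the string with '|' between the halves.
Doubling ***|***|***|*** with '|' between the halves:

***|***|***|***|***|***|***|***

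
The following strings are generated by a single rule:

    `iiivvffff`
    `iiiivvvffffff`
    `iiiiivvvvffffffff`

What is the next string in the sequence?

iiiiiivvvvvffffffffff

Each string has the form i^{n+1} v^{n} f^{2n}, where the shown terms are n = 2, 3, 4.
At n = 5 the blocks have lengths 6, 5, 10.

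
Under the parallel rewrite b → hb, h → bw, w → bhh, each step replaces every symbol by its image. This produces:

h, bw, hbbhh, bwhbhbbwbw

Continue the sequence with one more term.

Expanding bwhbhbbwbw: b→hb, w→bhh, h→bw, b→hb, h→bw, b→hb, b→hb, w→bhh, b→hb, w→bhh. Concatenated: hb bhh bw hb bw hb hb bhh hb bhh.

hbbhhbwhbbwhbhbbhhhbbhh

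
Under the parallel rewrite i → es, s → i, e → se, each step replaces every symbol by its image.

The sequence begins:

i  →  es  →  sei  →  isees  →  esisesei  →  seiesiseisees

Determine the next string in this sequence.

iseesseiesiseesisesei

Applying the rule to each of the 13 symbols of seiesiseisees gives the pieces i se es se i es i se es i se se i, which concatenate to the answer.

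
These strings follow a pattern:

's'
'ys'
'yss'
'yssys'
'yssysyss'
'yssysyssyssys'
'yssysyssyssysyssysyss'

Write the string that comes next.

This is a Fibonacci-style word recurrence s(k) = s(k−1)·s(k−2): e.g. ys·s = yss.
Continuing: yssysyssyssysyssysyss · yssysyssyssys gives term 8.

yssysyssyssysyssysyssyssysyssyssys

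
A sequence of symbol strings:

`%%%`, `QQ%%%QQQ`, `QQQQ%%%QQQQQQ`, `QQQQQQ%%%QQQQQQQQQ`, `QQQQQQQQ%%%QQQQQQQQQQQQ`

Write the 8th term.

Each term wraps the previous one in QQ on the left and QQQ on the right.
From QQQQQQQQ%%%QQQQQQQQQQQQ, 3 further steps: QQQQQQQQ%%%QQQQQQQQQQQQ → QQQQQQQQQQ%%%QQQQQQQQQQQQQQQ → QQQQQQQQQQQQ%%%QQQQQQQQQQQQQQQQQQ → (answer).

QQQQQQQQQQQQQQ%%%QQQQQQQQQQQQQQQQQQQQQ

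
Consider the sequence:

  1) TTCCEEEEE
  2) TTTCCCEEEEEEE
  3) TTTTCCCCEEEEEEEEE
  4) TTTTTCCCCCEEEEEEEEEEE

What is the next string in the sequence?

Term n consists of n T's, followed by n C's, followed by 2n+1 E's, where the shown terms are n = 2, 3, 4, 5.
Setting n = 6 gives 6, 6, 13 characters in each block.

TTTTTTCCCCCCEEEEEEEEEEEEE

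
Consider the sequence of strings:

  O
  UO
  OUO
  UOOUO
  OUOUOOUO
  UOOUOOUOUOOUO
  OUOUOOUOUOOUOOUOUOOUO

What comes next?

UOOUOOUOUOOUOOUOUOOUOUOOUOOUOUOOUO

This is a Fibonacci-style word recurrence s(k) = s(k−2)·s(k−1): e.g. O·UO = OUO.
The next term joins UOOUOOUOUOOUO and OUOUOOUOUOOUOOUOUOOUO.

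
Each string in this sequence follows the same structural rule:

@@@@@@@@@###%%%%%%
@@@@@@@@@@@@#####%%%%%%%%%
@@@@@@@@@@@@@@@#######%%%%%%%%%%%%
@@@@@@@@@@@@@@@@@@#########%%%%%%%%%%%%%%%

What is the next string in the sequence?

Each string has the form @^{3n+3} #^{2n-1} %^{3n}, where the shown terms are n = 2, 3, 4, 5.
For the next term, n = 6, so the run lengths are 21, 11, 18.

@@@@@@@@@@@@@@@@@@@@@###########%%%%%%%%%%%%%%%%%%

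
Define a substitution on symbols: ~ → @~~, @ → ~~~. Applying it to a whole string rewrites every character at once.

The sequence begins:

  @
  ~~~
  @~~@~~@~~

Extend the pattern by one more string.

Rewriting each symbol of @~~@~~@~~: @→~~~, ~→@~~, ~→@~~, @→~~~, ~→@~~, ~→@~~, @→~~~, ~→@~~, ~→@~~, which concatenates to ~~~ @~~ @~~ ~~~ @~~ @~~ ~~~ @~~ @~~.

~~~@~~@~~~~~@~~@~~~~~@~~@~~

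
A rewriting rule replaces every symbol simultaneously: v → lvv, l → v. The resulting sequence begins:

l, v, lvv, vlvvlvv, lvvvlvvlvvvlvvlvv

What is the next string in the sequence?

Replace each of the 17 characters of lvvvlvvlvvvlvvlvv in place — v lvv lvv lvv v lvv lvv v lvv lvv lvv v lvv lvv v lvv lvv — and concatenate.

vlvvlvvlvvvlvvlvvvlvvlvvlvvvlvvlvvvlvvlvv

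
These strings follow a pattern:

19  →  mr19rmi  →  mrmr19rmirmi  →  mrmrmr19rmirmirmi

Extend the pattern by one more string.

Each term wraps the previous one in mr on the left and rmi on the right.
Applying this once more to mrmrmr19rmirmirmi:

mrmrmrmr19rmirmirmirmi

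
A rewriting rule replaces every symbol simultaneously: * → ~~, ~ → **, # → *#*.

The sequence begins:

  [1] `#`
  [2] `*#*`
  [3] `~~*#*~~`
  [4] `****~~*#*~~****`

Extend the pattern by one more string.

~~~~~~~~****~~*#*~~****~~~~~~~~

φ(****~~*#*~~****) expands symbol-by-symbol to ~~ ~~ ~~ ~~ ** ** ~~ *#* ~~ ** ** ~~ ~~ ~~ ~~; joining the 15 pieces gives the next term.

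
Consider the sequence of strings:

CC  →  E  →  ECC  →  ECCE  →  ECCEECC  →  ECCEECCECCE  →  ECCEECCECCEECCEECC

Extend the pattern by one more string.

From term 3 onward, concatenate the last term with the second-to-last: E·CC = ECC, ECC·E = ECCE, …
The next term joins ECCEECCECCEECCEECC and ECCEECCECCE.

ECCEECCECCEECCEECCECCEECCECCE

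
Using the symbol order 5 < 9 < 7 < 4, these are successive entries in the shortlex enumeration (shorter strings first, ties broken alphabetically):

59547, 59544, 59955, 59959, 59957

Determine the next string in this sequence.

Find the rightmost character of 59957 below 4, bump it to the next letter, and reset everything to its right to 5.

59954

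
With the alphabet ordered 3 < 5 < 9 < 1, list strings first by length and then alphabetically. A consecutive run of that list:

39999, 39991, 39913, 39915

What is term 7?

39133

Advancing 3 positions from 39915 through 39915 → 39919 → 39911 reaches term 7.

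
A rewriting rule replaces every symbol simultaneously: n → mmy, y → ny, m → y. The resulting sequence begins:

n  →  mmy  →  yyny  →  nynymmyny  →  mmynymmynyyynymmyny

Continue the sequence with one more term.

Applying the rule to each of the 19 symbols of mmynymmynyyynymmyny gives the pieces y y ny mmy ny y y ny mmy ny ny ny mmy ny y y ny mmy ny, which concatenate to the answer.

yynymmynyyynymmynynynymmynyyynymmyny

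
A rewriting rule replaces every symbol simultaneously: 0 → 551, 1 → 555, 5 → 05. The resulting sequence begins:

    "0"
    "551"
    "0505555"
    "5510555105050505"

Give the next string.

φ(5510555105050505) expands symbol-by-symbol to 05 05 555 551 05 05 05 555 551 05 551 05 551 05 551 05; joining the 16 pieces gives the next term.

050555555105050555555105551055510555105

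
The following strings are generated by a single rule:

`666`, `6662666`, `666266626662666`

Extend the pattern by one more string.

Every step duplicates the string with '2' between the halves.
So the next term is two copies of 666266626662666 with '2' between the halves.

6662666266626662666266626662666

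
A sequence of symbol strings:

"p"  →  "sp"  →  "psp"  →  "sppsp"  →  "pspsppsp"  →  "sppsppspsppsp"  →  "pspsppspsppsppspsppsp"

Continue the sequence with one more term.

sppsppspsppsppspsppspsppsppspsppsp

From term 3 onward, concatenate the second-to-last term with the last: p·sp = psp, sp·psp = sppsp, …
So term 8 is sppsppspsppsp·pspsppspsppsppspsppsp.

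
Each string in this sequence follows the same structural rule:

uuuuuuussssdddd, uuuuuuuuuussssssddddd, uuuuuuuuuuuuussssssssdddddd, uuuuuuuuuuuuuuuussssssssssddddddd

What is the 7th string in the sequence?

uuuuuuuuuuuuuuuuuuuuuuuuussssssssssssssssdddddddddd

Term n consists of 3n+1 u's, followed by 2n s's, followed by n+2 d's, where the shown terms are n = 2, 3, 4, 5.
Setting n = 8 gives 25, 16, 10 characters in each block.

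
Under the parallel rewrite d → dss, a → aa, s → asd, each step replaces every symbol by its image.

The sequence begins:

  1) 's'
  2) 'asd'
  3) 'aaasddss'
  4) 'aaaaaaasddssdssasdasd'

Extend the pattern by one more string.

Replace each of the 21 characters of aaaaaaasddssdssasdasd in place — aa aa aa aa aa aa aa asd dss dss asd asd dss asd asd aa asd dss aa asd dss — and concatenate.

aaaaaaaaaaaaaaasddssdssasdasddssasdasdaaasddssaaasddss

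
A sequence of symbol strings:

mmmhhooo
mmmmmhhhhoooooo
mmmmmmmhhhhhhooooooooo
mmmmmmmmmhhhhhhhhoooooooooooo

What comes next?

mmmmmmmmmmmhhhhhhhhhhooooooooooooooo

Term n consists of 2n+1 m's, followed by 2n h's, followed by 3n o's (n = 1, 2, …).
For the next term, n = 5, so the run lengths are 11, 10, 15.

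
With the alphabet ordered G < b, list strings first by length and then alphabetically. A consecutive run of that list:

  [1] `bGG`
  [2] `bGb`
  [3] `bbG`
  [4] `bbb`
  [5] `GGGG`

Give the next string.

GGGb

The successor of GGGG increments the rightmost position that isn't already b and resets every position after it to G.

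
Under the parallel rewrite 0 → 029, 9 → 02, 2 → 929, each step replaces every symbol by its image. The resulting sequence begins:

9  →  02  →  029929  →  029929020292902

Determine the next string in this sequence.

0299290202929020299290299290292902029929

Applying the rule to each of the 15 symbols of 029929020292902 gives the pieces 029 929 02 02 929 02 029 929 029 929 02 929 02 029 929, which concatenate to the answer.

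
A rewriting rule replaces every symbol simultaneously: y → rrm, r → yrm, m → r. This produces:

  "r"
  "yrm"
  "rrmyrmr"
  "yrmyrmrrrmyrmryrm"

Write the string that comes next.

φ(yrmyrmrrrmyrmryrm) expands symbol-by-symbol to rrm yrm r rrm yrm r yrm yrm yrm r rrm yrm r yrm rrm yrm r; joining the 17 pieces gives the next term.

rrmyrmrrrmyrmryrmyrmyrmrrrmyrmryrmrrmyrmr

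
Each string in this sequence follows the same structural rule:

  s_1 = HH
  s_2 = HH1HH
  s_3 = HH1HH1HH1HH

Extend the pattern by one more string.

Each string is two copies of the previous one joined by '1'.
Doubling HH1HH1HH1HH with '1' between the halves:

HH1HH1HH1HH1HH1HH1HH1HH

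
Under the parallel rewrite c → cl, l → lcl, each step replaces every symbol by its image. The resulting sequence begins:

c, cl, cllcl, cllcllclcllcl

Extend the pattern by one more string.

Applying the rule to each of the 13 symbols of cllcllclcllcl gives the pieces cl lcl lcl cl lcl lcl cl lcl cl lcl lcl cl lcl, which concatenate to the answer.

cllcllclcllcllclcllclcllcllclcllcl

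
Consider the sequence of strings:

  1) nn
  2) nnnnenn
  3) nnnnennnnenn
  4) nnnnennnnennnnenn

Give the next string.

The strings grow by a fixed prefix nnnne each time.
So the next term is nnnne·nnnnennnnennnnenn.

nnnnennnnennnnennnnenn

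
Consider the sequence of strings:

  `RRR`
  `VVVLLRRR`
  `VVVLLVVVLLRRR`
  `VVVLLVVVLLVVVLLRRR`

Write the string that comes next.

The strings grow by a fixed prefix VVVLL each time.
Applying this once more to VVVLLVVVLLVVVLLRRR:

VVVLLVVVLLVVVLLVVVLLRRR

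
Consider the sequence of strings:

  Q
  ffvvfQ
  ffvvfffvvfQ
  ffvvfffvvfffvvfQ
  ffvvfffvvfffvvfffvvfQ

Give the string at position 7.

The strings grow by a fixed prefix ffvvf each time.
From ffvvfffvvfffvvfffvvfQ, 2 further steps: ffvvfffvvfffvvfffvvfQ → ffvvfffvvfffvvfffvvfffvvfQ → (answer).

ffvvfffvvfffvvfffvvfffvvfffvvfQ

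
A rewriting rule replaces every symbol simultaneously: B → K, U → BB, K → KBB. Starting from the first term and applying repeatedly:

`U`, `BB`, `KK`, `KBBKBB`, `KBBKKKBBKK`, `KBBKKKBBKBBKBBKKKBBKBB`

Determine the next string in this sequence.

Rewriting the 22 symbols of KBBKKKBBKBBKBBKKKBBKBB one by one yields KBB K K KBB KBB KBB K K KBB K K KBB K K KBB KBB KBB K K KBB K K; concatenated:

KBBKKKBBKBBKBBKKKBBKKKBBKKKBBKBBKBBKKKBBKK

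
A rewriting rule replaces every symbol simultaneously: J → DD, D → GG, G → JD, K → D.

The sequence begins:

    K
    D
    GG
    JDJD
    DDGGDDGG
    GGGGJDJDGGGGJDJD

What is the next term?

φ(GGGGJDJDGGGGJDJD) expands symbol-by-symbol to JD JD JD JD DD GG DD GG JD JD JD JD DD GG DD GG; joining the 16 pieces gives the next term.

JDJDJDJDDDGGDDGGJDJDJDJDDDGGDDGG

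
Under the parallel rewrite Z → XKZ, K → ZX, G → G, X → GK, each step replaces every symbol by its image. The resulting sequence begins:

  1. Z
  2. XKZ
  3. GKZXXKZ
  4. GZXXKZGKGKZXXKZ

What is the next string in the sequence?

Applying the rule to each of the 15 symbols of GZXXKZGKGKZXXKZ gives the pieces G XKZ GK GK ZX XKZ G ZX G ZX XKZ GK GK ZX XKZ, which concatenate to the answer.

GXKZGKGKZXXKZGZXGZXXKZGKGKZXXKZ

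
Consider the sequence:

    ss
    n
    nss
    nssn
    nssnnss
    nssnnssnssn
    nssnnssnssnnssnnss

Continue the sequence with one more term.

nssnnssnssnnssnnssnssnnssnssn

This is a Fibonacci-style word recurrence s(k) = s(k−1)·s(k−2): e.g. n·ss = nss.
Continuing: nssnnssnssnnssnnss · nssnnssnssn gives term 8.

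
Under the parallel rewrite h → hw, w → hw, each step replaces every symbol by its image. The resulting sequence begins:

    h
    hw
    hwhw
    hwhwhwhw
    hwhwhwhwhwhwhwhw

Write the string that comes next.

hwhwhwhwhwhwhwhwhwhwhwhwhwhwhwhw

Applying the rule to each of the 16 symbols of hwhwhwhwhwhwhwhw gives the pieces hw hw hw hw hw hw hw hw hw hw hw hw hw hw hw hw, which concatenate to the answer.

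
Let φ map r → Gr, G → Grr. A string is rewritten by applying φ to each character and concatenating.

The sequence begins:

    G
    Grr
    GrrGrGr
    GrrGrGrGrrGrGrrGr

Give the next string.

Rewriting the 17 symbols of GrrGrGrGrrGrGrrGr one by one yields Grr Gr Gr Grr Gr Grr Gr Grr Gr Gr Grr Gr Grr Gr Gr Grr Gr; concatenated:

GrrGrGrGrrGrGrrGrGrrGrGrGrrGrGrrGrGrGrrGr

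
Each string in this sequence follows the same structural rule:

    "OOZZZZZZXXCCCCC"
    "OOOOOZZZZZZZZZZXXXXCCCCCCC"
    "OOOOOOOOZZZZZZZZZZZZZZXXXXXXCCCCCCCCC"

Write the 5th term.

Each string has the form O^{3n-1} Z^{4n+2} X^{2n} C^{2n+3} (n = 1, 2, …).
At n = 5 the blocks have lengths 14, 22, 10, 13.

OOOOOOOOOOOOOOZZZZZZZZZZZZZZZZZZZZZZXXXXXXXXXXCCCCCCCCCCCCC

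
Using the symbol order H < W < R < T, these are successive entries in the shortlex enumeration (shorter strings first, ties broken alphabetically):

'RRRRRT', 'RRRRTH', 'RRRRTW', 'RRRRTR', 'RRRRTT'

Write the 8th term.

Continuing the enumeration 3 steps past RRRRTT: RRRRTT → RRRTHH → RRRTHW → (answer).

RRRTHR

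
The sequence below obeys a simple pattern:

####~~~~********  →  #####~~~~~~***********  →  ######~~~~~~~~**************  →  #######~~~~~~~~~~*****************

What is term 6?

Term n consists of n+2 #'s, followed by 2n ~'s, followed by 3n+2 *'s, where the shown terms are n = 2, 3, 4, 5.
For term 6, n = 7, so the run lengths are 9, 14, 23.

#########~~~~~~~~~~~~~~***********************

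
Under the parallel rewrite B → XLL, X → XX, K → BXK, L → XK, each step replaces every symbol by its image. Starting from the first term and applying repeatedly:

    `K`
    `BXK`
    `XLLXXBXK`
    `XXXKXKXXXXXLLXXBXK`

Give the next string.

XXXXXXBXKXXBXKXXXXXXXXXXXKXKXXXXXLLXXBXK

Replace each of the 18 characters of XXXKXKXXXXXLLXXBXK in place — XX XX XX BXK XX BXK XX XX XX XX XX XK XK XX XX XLL XX BXK — and concatenate.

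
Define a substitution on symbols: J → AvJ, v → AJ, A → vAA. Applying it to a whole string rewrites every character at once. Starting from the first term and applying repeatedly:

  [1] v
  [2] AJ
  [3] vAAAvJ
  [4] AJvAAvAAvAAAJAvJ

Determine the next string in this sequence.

Rewriting the 16 symbols of AJvAAvAAvAAAJAvJ one by one yields vAA AvJ AJ vAA vAA AJ vAA vAA AJ vAA vAA vAA AvJ vAA AJ AvJ; concatenated:

vAAAvJAJvAAvAAAJvAAvAAAJvAAvAAvAAAvJvAAAJAvJ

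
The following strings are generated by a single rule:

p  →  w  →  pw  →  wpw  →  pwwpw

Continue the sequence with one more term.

wpwpwwpw

Each term (from the third on) is the two preceding terms concatenated in order: term 3 = p·w = pw.
So term 6 is wpw·pwwpw.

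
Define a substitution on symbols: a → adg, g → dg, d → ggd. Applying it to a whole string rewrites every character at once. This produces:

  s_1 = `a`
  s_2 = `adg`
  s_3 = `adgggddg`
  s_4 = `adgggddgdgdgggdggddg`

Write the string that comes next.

φ(adgggddgdgdgggdggddg) expands symbol-by-symbol to adg ggd dg dg dg ggd ggd dg ggd dg ggd dg dg dg ggd dg dg ggd ggd dg; joining the 20 pieces gives the next term.

adgggddgdgdgggdggddgggddgggddgdgdgggddgdgggdggddg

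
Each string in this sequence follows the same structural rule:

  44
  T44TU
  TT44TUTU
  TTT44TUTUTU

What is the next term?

Every step adds T to the front and TU to the end of the previous string.
Applying this once more to TTT44TUTUTU:

TTTT44TUTUTUTU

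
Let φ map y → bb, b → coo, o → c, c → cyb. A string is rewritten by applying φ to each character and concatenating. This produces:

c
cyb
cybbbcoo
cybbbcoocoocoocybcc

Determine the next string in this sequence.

Applying the rule to each of the 19 symbols of cybbbcoocoocoocybcc gives the pieces cyb bb coo coo coo cyb c c cyb c c cyb c c cyb bb coo cyb cyb, which concatenate to the answer.

cybbbcoocoocoocybcccybcccybcccybbbcoocybcyb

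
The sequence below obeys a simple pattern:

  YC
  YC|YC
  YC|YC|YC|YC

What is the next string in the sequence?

Every step duplicates the string with '|' between the halves.
Doubling YC|YC|YC|YC with '|' between the halves:

YC|YC|YC|YC|YC|YC|YC|YC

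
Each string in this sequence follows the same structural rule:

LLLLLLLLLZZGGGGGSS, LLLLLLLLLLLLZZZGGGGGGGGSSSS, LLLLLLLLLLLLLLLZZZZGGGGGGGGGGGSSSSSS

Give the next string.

LLLLLLLLLLLLLLLLLLZZZZZGGGGGGGGGGGGGGSSSSSSSS

Reading off run lengths: L runs 9, 12, 15; Z runs 2, 3, 4; G runs 5, 8, 11; S runs 2, 4, 6 — each is linear in n, where the shown terms are n = 2, 3, 4.
At n = 5 the blocks have lengths 18, 5, 14, 8.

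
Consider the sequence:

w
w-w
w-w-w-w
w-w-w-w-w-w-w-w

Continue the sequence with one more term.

Every step duplicates the string with '-' between the halves.
So the next term is two copies of w-w-w-w-w-w-w-w with '-' between the halves.

w-w-w-w-w-w-w-w-w-w-w-w-w-w-w-w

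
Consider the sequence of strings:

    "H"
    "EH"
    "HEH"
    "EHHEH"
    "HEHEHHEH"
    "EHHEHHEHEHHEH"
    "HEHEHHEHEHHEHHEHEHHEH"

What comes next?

Each term (from the third on) is the two preceding terms concatenated in order: term 3 = H·EH = HEH.
Continuing: EHHEHHEHEHHEH · HEHEHHEHEHHEHHEHEHHEH gives term 8.

EHHEHHEHEHHEHHEHEHHEHEHHEHHEHEHHEH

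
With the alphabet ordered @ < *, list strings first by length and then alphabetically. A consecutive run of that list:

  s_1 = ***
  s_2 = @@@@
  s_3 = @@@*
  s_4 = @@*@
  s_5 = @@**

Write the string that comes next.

Treat @@** as a base-2 numeral over the given alphabet and add one, carrying through any trailing *'s.

@*@@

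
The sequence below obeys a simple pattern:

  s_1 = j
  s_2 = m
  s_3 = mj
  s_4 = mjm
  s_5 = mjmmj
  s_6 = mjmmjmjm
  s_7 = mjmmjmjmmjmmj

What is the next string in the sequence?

This is a Fibonacci-style word recurrence s(k) = s(k−1)·s(k−2): e.g. m·j = mj.
So term 8 is mjmmjmjmmjmmj·mjmmjmjm.

mjmmjmjmmjmmjmjmmjmjm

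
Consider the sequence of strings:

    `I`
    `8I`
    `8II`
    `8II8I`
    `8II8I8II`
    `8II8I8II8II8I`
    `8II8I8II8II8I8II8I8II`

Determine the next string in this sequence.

Each term (from the third on) is the previous term followed by the one before it: term 3 = 8I·I = 8II.
Continuing: 8II8I8II8II8I8II8I8II · 8II8I8II8II8I gives term 8.

8II8I8II8II8I8II8I8II8II8I8II8II8I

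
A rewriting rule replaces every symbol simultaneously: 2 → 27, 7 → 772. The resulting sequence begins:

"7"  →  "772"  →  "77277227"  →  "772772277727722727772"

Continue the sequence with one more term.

Applying the rule to each of the 21 symbols of 772772277727722727772 gives the pieces 772 772 27 772 772 27 27 772 772 772 27 772 772 27 27 772 27 772 772 772 27, which concatenate to the answer.

7727722777277227277727727722777277227277722777277277227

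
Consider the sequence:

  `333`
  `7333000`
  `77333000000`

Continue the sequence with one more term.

Every step adds 7 to the front and 000 to the end of the previous string.
So the next term is 7·77333000000·000.

777333000000000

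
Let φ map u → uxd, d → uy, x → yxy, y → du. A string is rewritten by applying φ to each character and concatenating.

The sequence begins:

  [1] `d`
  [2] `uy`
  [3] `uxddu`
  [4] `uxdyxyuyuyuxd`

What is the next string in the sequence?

Rewriting the 13 symbols of uxdyxyuyuyuxd one by one yields uxd yxy uy du yxy du uxd du uxd du uxd yxy uy; concatenated:

uxdyxyuyduyxyduuxdduuxdduuxdyxyuy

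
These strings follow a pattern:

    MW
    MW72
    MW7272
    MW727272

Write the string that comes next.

MW72727272

The strings grow by a fixed suffix 72 each time.
One more step from MW727272 gives the answer.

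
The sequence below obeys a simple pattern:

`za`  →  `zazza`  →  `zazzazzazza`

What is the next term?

zazzazzazzazzazzazzazza

Every step duplicates the string with 'z' between the halves.
So the next term is two copies of zazzazzazza with 'z' between the halves.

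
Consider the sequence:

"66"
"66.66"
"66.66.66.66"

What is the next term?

s(k+1) = s(k)·.·s(k) — each term doubles the last with '.' between the halves.
So the next term is two copies of 66.66.66.66 with '.' between the halves.

66.66.66.66.66.66.66.66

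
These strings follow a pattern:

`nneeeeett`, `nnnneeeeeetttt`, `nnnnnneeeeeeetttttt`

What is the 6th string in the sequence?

nnnnnnnnnnnneeeeeeeeeetttttttttttt

Term n consists of 2n-2 n's, followed by n+3 e's, followed by 2n-2 t's, where the shown terms are n = 2, 3, 4.
For term 6, n = 7, so the run lengths are 12, 10, 12.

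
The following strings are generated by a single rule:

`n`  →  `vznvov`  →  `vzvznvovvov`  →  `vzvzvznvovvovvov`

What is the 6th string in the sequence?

Every step adds vz to the front and vov to the end of the previous string.
From vzvzvznvovvovvov, 2 further steps: vzvzvznvovvovvov → vzvzvzvznvovvovvovvov → (answer).

vzvzvzvzvznvovvovvovvovvov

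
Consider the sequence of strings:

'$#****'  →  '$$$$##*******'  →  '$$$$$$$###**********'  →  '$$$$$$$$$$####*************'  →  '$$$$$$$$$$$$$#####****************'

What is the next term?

$$$$$$$$$$$$$$$$######*******************

Term n consists of 3n-2 $'s, followed by n #'s, followed by 3n+1 *'s (n = 1, 2, …).
For the next term, n = 6, so the run lengths are 16, 6, 19.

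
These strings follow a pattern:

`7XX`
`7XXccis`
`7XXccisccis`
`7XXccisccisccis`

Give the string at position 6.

Every step adds ccis to the end: s(k+1) = s(k)·ccis.
From 7XXccisccisccis, 2 further steps: 7XXccisccisccis → 7XXccisccisccisccis → (answer).

7XXccisccisccisccisccis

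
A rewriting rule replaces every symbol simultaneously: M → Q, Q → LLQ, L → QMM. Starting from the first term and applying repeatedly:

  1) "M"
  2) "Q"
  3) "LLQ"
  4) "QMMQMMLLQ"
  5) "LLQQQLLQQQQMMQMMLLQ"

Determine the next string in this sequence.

Rewriting the 19 symbols of LLQQQLLQQQQMMQMMLLQ one by one yields QMM QMM LLQ LLQ LLQ QMM QMM LLQ LLQ LLQ LLQ Q Q LLQ Q Q QMM QMM LLQ; concatenated:

QMMQMMLLQLLQLLQQMMQMMLLQLLQLLQLLQQQLLQQQQMMQMMLLQ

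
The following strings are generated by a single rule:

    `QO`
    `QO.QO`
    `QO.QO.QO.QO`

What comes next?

Every step duplicates the string with '.' between the halves.
Doubling QO.QO.QO.QO with '.' between the halves:

QO.QO.QO.QO.QO.QO.QO.QO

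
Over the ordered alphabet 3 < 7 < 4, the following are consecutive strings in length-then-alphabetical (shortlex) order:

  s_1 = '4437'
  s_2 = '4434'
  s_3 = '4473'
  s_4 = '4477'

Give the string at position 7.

Continuing the enumeration 3 steps past 4477: 4477 → 4474 → 4443 → (answer).

4447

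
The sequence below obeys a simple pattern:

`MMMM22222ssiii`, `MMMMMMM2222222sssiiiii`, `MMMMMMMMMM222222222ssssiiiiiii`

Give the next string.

Reading off run lengths: M runs 4, 7, 10; 2 runs 5, 7, 9; s runs 2, 3, 4; i runs 3, 5, 7 — each is linear in n, where the shown terms are n = 2, 3, 4.
For the next term, n = 5, so the run lengths are 13, 11, 5, 9.

MMMMMMMMMMMMM22222222222sssssiiiiiiiii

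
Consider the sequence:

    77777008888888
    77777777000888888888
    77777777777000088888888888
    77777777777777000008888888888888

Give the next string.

77777777777777777000000888888888888888

Reading off run lengths: 7 runs 5, 8, 11, 14; 0 runs 2, 3, 4, 5; 8 runs 7, 9, 11, 13 — each is linear in n, where the shown terms are n = 2, 3, 4, 5.
Setting n = 6 gives 17, 6, 15 characters in each block.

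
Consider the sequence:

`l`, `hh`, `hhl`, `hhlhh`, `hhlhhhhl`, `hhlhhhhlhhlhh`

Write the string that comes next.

hhlhhhhlhhlhhhhlhhhhl

From term 3 onward, concatenate the last term with the second-to-last: hh·l = hhl, hhl·hh = hhlhh, …
So term 7 is hhlhhhhlhhlhh·hhlhhhhl.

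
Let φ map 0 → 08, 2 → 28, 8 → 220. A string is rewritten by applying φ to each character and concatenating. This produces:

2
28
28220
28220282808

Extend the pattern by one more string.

Apply φ to 28220282808 symbol by symbol: 2→28, 8→220, 2→28, 2→28, 0→08, 2→28, 8→220, 2→28, 8→220, 0→08, 8→220; joined: 28 220 28 28 08 28 220 28 220 08 220.

28220282808282202822008220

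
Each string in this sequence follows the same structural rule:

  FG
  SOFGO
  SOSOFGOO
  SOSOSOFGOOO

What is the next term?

Each term wraps the previous one in SO on the left and O on the right.
Applying this once more to SOSOSOFGOOO:

SOSOSOSOFGOOOO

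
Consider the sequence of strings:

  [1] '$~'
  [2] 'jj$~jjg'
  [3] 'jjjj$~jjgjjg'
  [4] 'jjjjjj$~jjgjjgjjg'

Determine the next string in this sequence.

Each term wraps the previous one in jj on the left and jjg on the right.
So the next term is jj·jjjjjj$~jjgjjgjjg·jjg.

jjjjjjjj$~jjgjjgjjgjjg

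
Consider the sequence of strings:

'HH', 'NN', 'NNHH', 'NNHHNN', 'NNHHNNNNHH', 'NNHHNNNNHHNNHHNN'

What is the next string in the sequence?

NNHHNNNNHHNNHHNNNNHHNNNNHH

From term 3 onward, concatenate the last term with the second-to-last: NN·HH = NNHH, NNHH·NN = NNHHNN, …
Continuing: NNHHNNNNHHNNHHNN · NNHHNNNNHH gives term 7.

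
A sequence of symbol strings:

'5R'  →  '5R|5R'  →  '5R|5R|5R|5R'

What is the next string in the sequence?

s(k+1) = s(k)·|·s(k) — each term doubles the last with '|' between the halves.
Doubling 5R|5R|5R|5R with '|' between the halves:

5R|5R|5R|5R|5R|5R|5R|5R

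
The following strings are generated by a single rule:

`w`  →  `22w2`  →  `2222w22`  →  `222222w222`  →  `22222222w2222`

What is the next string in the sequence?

Every step adds 22 to the front and 2 to the end of the previous string.
Applying this once more to 22222222w2222:

2222222222w22222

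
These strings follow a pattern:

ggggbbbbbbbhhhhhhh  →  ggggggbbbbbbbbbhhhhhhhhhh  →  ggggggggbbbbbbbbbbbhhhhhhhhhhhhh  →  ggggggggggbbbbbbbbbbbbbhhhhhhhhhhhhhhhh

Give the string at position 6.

Each string has the form g^{2n-2} b^{2n+1} h^{3n-2}, where the shown terms are n = 3, 4, 5, 6.
Setting n = 8 gives 14, 17, 22 characters in each block.

ggggggggggggggbbbbbbbbbbbbbbbbbhhhhhhhhhhhhhhhhhhhhhh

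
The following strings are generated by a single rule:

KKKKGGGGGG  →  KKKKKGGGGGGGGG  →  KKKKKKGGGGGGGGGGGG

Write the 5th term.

KKKKKKKKGGGGGGGGGGGGGGGGGG

Each string has the form K^{n+2} G^{3n}, where the shown terms are n = 2, 3, 4.
Setting n = 6 gives 8, 18 characters in each block.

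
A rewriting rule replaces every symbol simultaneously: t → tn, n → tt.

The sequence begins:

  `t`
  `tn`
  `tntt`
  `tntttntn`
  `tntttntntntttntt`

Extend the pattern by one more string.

Rewriting the 16 symbols of tntttntntntttntt one by one yields tn tt tn tn tn tt tn tt tn tt tn tn tn tt tn tn; concatenated:

tntttntntntttntttntttntntntttntn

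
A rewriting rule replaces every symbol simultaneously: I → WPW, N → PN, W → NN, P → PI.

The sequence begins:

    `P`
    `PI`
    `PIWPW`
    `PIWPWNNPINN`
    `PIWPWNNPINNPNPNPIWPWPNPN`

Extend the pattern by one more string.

Applying the rule to each of the 24 symbols of PIWPWNNPINNPNPNPIWPWPNPN gives the pieces PI WPW NN PI NN PN PN PI WPW PN PN PI PN PI PN PI WPW NN PI NN PI PN PI PN, which concatenate to the answer.

PIWPWNNPINNPNPNPIWPWPNPNPIPNPIPNPIWPWNNPINNPIPNPIPN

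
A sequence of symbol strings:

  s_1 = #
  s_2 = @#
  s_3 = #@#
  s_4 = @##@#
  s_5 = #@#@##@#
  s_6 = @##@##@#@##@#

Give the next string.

#@#@##@#@##@##@#@##@#

Each term (from the third on) is the two preceding terms concatenated in order: term 3 = #·@# = #@#.
The next term joins #@#@##@# and @##@##@#@##@#.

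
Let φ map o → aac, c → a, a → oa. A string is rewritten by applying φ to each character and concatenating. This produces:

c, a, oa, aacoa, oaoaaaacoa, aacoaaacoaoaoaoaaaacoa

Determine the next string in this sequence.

oaoaaaacoaoaoaaaacoaaacoaaacoaaacoaoaoaoaaaacoa

Applying the rule to each of the 22 symbols of aacoaaacoaoaoaoaaaacoa gives the pieces oa oa a aac oa oa oa a aac oa aac oa aac oa aac oa oa oa oa a aac oa, which concatenate to the answer.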